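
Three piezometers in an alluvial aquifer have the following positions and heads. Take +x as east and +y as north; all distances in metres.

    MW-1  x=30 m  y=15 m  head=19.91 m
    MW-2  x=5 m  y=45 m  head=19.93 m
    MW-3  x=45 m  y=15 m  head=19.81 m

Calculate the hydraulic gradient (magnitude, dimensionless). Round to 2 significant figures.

With h = a·x + b·y + c and MW-1 as origin, the differences give:
  (-25)·a + 30·b = +0.02
  15·a + 0·b = -0.10
Eliminate b (×0 and ×30, subtract): -450·a = 3.000 → a = ∂h/∂x = -0.006667
Back-substitute: b = ∂h/∂y = -0.004889.
|∇h| = √(-0.006667² + -0.004889²) = 0.008267

0.0083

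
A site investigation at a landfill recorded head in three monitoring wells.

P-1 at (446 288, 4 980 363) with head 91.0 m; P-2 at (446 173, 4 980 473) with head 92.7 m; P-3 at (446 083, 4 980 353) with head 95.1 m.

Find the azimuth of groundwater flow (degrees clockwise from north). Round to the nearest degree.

075°

Differences from P-1: to P-2 (Δx, Δy, Δh) = (-115, 110, +1.7); to P-3 = (-205, -10, +4.1).
Solve a·Δx + b·Δy = Δh: det = (-115)·(-10) − (-205)·110 = 23700.
∂h/∂x = [(+1.7)·(-10) − (+4.1)·110] / 23700 = -0.01975
∂h/∂y = [(-115)·(+4.1) − (-205)·(+1.7)] / 23700 = -0.005190
Flow direction (−∇h) has components (+0.01975 E, +0.005190 N).
Azimuth = atan2(E, N) = atan2(+0.01975, +0.005190) = 75.3° ≈ 075°.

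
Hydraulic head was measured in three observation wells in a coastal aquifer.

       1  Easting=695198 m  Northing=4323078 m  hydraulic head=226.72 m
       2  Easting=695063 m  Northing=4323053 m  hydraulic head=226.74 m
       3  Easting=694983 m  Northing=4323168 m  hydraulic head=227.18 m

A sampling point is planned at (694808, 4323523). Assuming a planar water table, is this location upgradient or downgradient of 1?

With h = a·x + b·y + c and 1 as origin, the differences give:
  (-135)·a + (-25)·b = +0.02
  (-215)·a + 90·b = +0.46
Eliminate b (×90 and ×(-25), subtract): -17525·a = 13.300 → a = ∂h/∂x = -0.0007589
Back-substitute: b = ∂h/∂y = +0.003298.
Head at (694808, 4323523) = 226.72 + (-0.0007589)·(-390) + (+0.003298)·(445) = 228.48 m.
That is higher than the 226.72 m at 1, so the point is upgradient.

upgradient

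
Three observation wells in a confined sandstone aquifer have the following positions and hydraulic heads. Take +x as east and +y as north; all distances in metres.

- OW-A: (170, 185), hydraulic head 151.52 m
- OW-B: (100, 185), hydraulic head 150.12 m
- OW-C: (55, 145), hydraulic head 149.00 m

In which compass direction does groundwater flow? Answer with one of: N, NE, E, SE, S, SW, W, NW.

Differences from OW-A: to OW-B (Δx, Δy, Δh) = (-70, 0, -1.40); to OW-C = (-115, -40, -2.52).
Solve a·Δx + b·Δy = Δh: det = (-70)·(-40) − (-115)·0 = 2800.
∂h/∂x = [(-1.40)·(-40) − (-2.52)·0] / 2800 = +0.02000
∂h/∂y = [(-70)·(-2.52) − (-115)·(-1.40)] / 2800 = +0.005500
Flow = −∇h = (-0.02000 east, -0.005500 north), which points west.

W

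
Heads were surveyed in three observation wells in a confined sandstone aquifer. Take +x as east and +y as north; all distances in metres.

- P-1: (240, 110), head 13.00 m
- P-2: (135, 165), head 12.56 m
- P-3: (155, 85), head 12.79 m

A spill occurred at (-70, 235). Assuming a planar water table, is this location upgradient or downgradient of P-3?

Three-point gradient (reference P-1): Δ to P-2 = (-105, 55, -0.44), Δ to P-3 = (-85, -25, -0.21).
∂h/∂x = +0.003089, ∂h/∂y = -0.002103 (det = 7300).
Head at (-70, 235) = 13.00 + (+0.003089)·(-310) + (-0.002103)·(125) = 11.78 m.
That is lower than the 12.79 m at P-3, so the point is downgradient.

downgradient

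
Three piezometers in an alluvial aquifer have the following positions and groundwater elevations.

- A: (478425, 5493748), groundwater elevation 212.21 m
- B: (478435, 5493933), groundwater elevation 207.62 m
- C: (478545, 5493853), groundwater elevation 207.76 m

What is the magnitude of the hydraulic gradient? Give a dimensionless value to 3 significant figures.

0.0289

With h = a·x + b·y + c and A as origin, the differences give:
  10·a + 185·b = -4.59
  120·a + 105·b = -4.45
Eliminate b (×105 and ×185, subtract): -21150·a = 341.300 → a = ∂h/∂x = -0.01614
Back-substitute: b = ∂h/∂y = -0.02394.
|∇h| = √(-0.01614² + -0.02394²) = 0.02887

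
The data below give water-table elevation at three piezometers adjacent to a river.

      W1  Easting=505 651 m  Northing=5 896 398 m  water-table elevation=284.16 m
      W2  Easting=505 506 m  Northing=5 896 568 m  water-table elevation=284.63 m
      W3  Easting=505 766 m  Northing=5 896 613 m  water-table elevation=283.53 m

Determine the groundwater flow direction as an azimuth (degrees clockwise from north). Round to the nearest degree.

With h = a·x + b·y + c and W1 as origin, the differences give:
  (-145)·a + 170·b = +0.47
  115·a + 215·b = -0.63
Eliminate b (×215 and ×170, subtract): -50725·a = 208.150 → a = ∂h/∂x = -0.004103
Back-substitute: b = ∂h/∂y = -0.0007353.
Flow direction (−∇h) has components (+0.004103 E, +0.0007353 N).
Azimuth = atan2(E, N) = atan2(+0.004103, +0.0007353) = 79.8° ≈ 080°.

080°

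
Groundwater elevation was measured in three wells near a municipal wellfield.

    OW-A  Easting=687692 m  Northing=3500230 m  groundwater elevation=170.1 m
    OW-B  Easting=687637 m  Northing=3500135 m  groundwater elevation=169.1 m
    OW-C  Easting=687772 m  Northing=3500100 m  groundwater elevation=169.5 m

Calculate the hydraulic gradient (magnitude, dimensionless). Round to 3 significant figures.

Differences from OW-A: to OW-B (Δx, Δy, Δh) = (-55, -95, -1.0); to OW-C = (80, -130, -0.6).
Solve a·Δx + b·Δy = Δh: det = (-55)·(-130) − 80·(-95) = 14750.
∂h/∂x = [(-1.0)·(-130) − (-0.6)·(-95)] / 14750 = +0.004949
∂h/∂y = [(-55)·(-0.6) − 80·(-1.0)] / 14750 = +0.007661
|∇h| = √(0.004949² + 0.007661²) = 0.009121

0.00912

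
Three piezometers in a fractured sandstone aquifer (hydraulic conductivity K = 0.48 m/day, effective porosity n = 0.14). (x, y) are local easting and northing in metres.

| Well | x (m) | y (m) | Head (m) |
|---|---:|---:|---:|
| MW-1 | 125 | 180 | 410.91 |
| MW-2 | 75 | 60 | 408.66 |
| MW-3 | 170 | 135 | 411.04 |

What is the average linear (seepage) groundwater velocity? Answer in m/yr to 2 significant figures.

25 m/yr

With h = a·x + b·y + c and MW-1 as origin, the differences give:
  (-50)·a + (-120)·b = -2.25
  45·a + (-45)·b = +0.13
Eliminate b (×(-45) and ×(-120), subtract): 7650·a = 116.850 → a = ∂h/∂x = +0.01527
Back-substitute: b = ∂h/∂y = +0.01239.
|∇h| = √(0.01527² + 0.01239²) = 0.01966
Seepage velocity v = K·i/n = 0.48 × 0.01966 / 0.14 = 0.06741 m/day = 24.62 m/yr.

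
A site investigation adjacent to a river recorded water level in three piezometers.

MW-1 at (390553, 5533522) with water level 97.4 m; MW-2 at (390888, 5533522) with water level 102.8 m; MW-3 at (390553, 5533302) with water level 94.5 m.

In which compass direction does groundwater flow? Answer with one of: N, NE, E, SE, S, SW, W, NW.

SW

∂h/∂x = (102.8 − 97.4) / (390888 − 390553) = +0.01612
∂h/∂y = (94.5 − 97.4) / (5533302 − 5533522) = +0.01318
Flow = −∇h = (-0.01612 east, -0.01318 north), which points southwest.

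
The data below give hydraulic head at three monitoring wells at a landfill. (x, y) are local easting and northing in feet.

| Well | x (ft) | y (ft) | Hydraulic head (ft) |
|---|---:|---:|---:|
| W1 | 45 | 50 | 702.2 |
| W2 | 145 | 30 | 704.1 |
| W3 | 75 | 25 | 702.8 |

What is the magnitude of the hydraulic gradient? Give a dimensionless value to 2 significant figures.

0.019

Differences from W1: to W2 (Δx, Δy, Δh) = (100, -20, +1.9); to W3 = (30, -25, +0.6).
Determinant of the coordinate differences = 100·(-25) − 30·(-20) = -1900.
∂h/∂x = [(+1.9)·(-25) − (+0.6)·(-20)] / -1900 = +0.01868
∂h/∂y = [100·(+0.6) − 30·(+1.9)] / -1900 = -0.001579
|∇h| = √(0.01868² + -0.001579²) = 0.01875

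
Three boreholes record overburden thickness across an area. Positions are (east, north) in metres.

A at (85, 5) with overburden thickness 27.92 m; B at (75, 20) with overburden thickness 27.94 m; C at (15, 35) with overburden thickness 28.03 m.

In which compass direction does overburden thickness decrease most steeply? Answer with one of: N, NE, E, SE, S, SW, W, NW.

Differences from A: to B (Δx, Δy, Δh) = (-10, 15, +0.02); to C = (-70, 30, +0.11).
Solve a·Δx + b·Δy = Δd: det = (-10)·30 − (-70)·15 = 750.
∂d/∂x = [(+0.02)·30 − (+0.11)·15] / 750 = -0.001400
∂d/∂y = [(-10)·(+0.11) − (-70)·(+0.02)] / 750 = +0.0004000
Steepest decrease is along −∇f = (+0.001400 E, -0.0004000 N) → east.

E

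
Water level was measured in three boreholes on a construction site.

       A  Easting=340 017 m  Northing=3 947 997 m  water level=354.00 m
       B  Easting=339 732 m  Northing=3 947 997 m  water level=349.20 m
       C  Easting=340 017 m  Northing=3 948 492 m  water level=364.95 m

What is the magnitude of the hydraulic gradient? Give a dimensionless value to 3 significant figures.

0.0278

∂h/∂x = (349.20 − 354.00) / (339732 − 340017) = +0.01684
∂h/∂y = (364.95 − 354.00) / (3948492 − 3947997) = +0.02212
|∇h| = √(0.01684² + 0.02212²) = 0.0278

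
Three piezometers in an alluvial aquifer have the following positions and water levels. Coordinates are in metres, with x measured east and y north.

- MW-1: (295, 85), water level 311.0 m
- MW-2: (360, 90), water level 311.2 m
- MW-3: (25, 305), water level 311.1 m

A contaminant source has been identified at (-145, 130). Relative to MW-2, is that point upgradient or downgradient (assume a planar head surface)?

Differences from MW-1: to MW-2 (Δx, Δy, Δh) = (65, 5, +0.2); to MW-3 = (-270, 220, +0.1).
Solve a·Δx + b·Δy = Δh: det = 65·220 − (-270)·5 = 15650.
∂h/∂x = [(+0.2)·220 − (+0.1)·5] / 15650 = +0.002780
∂h/∂y = [65·(+0.1) − (-270)·(+0.2)] / 15650 = +0.003866
Head at (-145, 130) = 311.0 + (+0.002780)·(-440) + (+0.003866)·(45) = 309.95 m.
That is lower than the 311.2 m at MW-2, so the point is downgradient.

downgradient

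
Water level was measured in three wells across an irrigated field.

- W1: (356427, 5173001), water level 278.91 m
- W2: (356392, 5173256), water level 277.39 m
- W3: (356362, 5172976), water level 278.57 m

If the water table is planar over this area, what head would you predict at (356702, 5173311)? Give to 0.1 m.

Differences from W1: to W2 (Δx, Δy, Δh) = (-35, 255, -1.52); to W3 = (-65, -25, -0.34).
Solve a·Δx + b·Δy = Δh: det = (-35)·(-25) − (-65)·255 = 17450.
∂h/∂x = [(-1.52)·(-25) − (-0.34)·255] / 17450 = +0.007146
∂h/∂y = [(-35)·(-0.34) − (-65)·(-1.52)] / 17450 = -0.004980
h(356702, 5173311) = 278.91 + (+0.007146)·(275) + (-0.004980)·(310) = 278.91 +1.965 -1.544 = 279.331 m.

279.3 m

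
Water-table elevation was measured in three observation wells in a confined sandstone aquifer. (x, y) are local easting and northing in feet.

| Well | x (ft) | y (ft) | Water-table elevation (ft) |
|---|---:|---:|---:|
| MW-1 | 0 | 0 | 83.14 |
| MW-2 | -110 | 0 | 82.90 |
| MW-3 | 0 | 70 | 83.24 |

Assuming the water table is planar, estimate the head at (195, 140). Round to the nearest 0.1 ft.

83.8 ft

∂h/∂x = (82.90 − 83.14) / (-110 − 0) = +0.002182
∂h/∂y = (83.24 − 83.14) / (70 − 0) = +0.001429
h(195, 140) = 83.14 + (+0.002182)·(195) + (+0.001429)·(140) = 83.14 +0.425 +0.200 = 83.765 ft.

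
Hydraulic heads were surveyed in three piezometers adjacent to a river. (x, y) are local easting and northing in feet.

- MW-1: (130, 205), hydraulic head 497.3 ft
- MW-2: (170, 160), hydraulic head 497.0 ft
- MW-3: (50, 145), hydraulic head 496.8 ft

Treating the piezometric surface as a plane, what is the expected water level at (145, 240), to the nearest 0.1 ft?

497.6 ft

Taking MW-1 as reference: MW-2−MW-1 = (40, -45, -0.3); MW-3−MW-1 = (-80, -60, -0.5).
Determinant of the coordinate differences = 40·(-60) − (-80)·(-45) = -6000.
∂h/∂x = [(-0.3)·(-60) − (-0.5)·(-45)] / -6000 = +0.0007500
∂h/∂y = [40·(-0.5) − (-80)·(-0.3)] / -6000 = +0.007333
h(145, 240) = 497.3 + (+0.0007500)·(15) + (+0.007333)·(35) = 497.3 +0.011 +0.257 = 497.568 ft.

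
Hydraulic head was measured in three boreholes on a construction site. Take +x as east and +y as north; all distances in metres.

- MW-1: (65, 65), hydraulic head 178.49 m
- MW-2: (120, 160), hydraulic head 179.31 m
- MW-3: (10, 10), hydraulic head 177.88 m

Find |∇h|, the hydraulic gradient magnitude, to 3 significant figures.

Three-point gradient (reference MW-1): Δ to MW-2 = (55, 95, +0.82), Δ to MW-3 = (-55, -55, -0.61).
∂h/∂x = +0.005841, ∂h/∂y = +0.005250 (det = 2200).
|∇h| = √(0.005841² + 0.005250²) = 0.007854

0.00785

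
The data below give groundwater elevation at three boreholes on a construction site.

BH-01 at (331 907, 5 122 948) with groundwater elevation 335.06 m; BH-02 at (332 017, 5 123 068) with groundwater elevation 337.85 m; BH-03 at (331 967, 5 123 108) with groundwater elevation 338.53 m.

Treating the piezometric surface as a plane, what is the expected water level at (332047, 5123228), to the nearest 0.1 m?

341.2 m

With h = a·x + b·y + c and BH-01 as origin, the differences give:
  110·a + 120·b = +2.79
  60·a + 160·b = +3.47
Eliminate b (×160 and ×120, subtract): 10400·a = 30.000 → a = ∂h/∂x = +0.002885
Back-substitute: b = ∂h/∂y = +0.02061.
h(332047, 5123228) = 335.06 + (+0.002885)·(140) + (+0.02061)·(280) = 335.06 +0.404 +5.770 = 341.233 m.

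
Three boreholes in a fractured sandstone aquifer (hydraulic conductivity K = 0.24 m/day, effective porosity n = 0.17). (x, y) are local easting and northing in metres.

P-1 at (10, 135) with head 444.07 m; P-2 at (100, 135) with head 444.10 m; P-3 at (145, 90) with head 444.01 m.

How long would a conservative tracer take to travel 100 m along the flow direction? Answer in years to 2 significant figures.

82 years

With h = a·x + b·y + c and P-1 as origin, the differences give:
  90·a + 0·b = +0.03
  135·a + (-45)·b = -0.06
Eliminate b (×(-45) and ×0, subtract): -4050·a = -1.350 → a = ∂h/∂x = +0.0003333
Back-substitute: b = ∂h/∂y = +0.002333.
|∇h| = √(0.0003333² + 0.002333²) = 0.002357
Seepage velocity v = K·i/n = 0.24 × 0.002357 / 0.17 = 0.003328 m/day.
t = 100 / 0.003328 = 3.005e+04 days = 82.3 years.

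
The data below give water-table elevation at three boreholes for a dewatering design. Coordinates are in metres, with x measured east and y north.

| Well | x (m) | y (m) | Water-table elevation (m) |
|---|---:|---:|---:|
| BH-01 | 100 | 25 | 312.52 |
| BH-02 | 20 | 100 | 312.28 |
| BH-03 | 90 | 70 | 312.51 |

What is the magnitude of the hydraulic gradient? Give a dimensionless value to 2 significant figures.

Taking BH-01 as reference: BH-02−BH-01 = (-80, 75, -0.24); BH-03−BH-01 = (-10, 45, -0.01).
Determinant of the coordinate differences = (-80)·45 − (-10)·75 = -2850.
∂h/∂x = [(-0.24)·45 − (-0.01)·75] / -2850 = +0.003526
∂h/∂y = [(-80)·(-0.01) − (-10)·(-0.24)] / -2850 = +0.0005614
|∇h| = √(0.003526² + 0.0005614²) = 0.00357

0.0036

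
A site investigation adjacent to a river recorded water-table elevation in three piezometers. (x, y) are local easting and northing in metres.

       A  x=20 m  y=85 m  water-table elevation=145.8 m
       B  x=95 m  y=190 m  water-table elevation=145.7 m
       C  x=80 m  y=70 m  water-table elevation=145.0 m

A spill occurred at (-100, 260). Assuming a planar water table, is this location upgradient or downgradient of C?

Differences from A: to B (Δx, Δy, Δh) = (75, 105, -0.1); to C = (60, -15, -0.8).
Determinant of the coordinate differences = 75·(-15) − 60·105 = -7425.
∂h/∂x = [(-0.1)·(-15) − (-0.8)·105] / -7425 = -0.01152
∂h/∂y = [75·(-0.8) − 60·(-0.1)] / -7425 = +0.007273
Head at (-100, 260) = 145.8 + (-0.01152)·(-120) + (+0.007273)·(175) = 148.45 m.
That is higher than the 145.0 m at C, so the point is upgradient.

upgradient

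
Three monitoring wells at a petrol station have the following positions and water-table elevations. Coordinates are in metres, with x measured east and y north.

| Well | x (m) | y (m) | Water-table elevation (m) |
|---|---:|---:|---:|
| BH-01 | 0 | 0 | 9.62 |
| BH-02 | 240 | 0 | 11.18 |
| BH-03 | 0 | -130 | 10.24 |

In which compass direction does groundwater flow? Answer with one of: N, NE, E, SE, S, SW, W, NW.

NW

∂h/∂x = (11.18 − 9.62) / (240 − 0) = +0.006500
∂h/∂y = (10.24 − 9.62) / (-130 − 0) = -0.004769
Flow = −∇h = (-0.006500 east, +0.004769 north), which points northwest.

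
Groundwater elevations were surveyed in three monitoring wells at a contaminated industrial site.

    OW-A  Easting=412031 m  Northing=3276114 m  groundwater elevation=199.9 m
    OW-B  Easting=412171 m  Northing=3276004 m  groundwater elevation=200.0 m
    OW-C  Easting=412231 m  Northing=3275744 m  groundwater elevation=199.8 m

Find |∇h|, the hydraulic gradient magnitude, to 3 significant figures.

0.00197

Differences from OW-A: to OW-B (Δx, Δy, Δh) = (140, -110, +0.1); to OW-C = (200, -370, -0.1).
Determinant of the coordinate differences = 140·(-370) − 200·(-110) = -29800.
∂h/∂x = [(+0.1)·(-370) − (-0.1)·(-110)] / -29800 = +0.001611
∂h/∂y = [140·(-0.1) − 200·(+0.1)] / -29800 = +0.001141
|∇h| = √(0.001611² + 0.001141²) = 0.001974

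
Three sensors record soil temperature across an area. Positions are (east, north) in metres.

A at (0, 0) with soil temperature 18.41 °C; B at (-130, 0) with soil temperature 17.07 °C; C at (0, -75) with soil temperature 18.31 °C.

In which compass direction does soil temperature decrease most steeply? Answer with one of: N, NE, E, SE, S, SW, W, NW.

∂T/∂x = (17.07 − 18.41) / (-130 − 0) = +0.01031
∂T/∂y = (18.31 − 18.41) / (-75 − 0) = +0.001333
Steepest decrease is along −∇f = (-0.01031 E, -0.001333 N) → west.

W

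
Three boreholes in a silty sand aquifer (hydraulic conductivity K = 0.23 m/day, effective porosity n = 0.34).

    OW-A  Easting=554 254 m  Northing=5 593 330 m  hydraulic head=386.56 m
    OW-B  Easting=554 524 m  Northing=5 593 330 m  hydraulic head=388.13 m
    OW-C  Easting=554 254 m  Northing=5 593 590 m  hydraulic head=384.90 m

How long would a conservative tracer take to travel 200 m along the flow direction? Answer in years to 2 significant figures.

∂h/∂x = (388.13 − 386.56) / (554524 − 554254) = +0.005815
∂h/∂y = (384.90 − 386.56) / (5593590 − 5593330) = -0.006385
|∇h| = √(0.005815² + -0.006385²) = 0.008636
Seepage velocity v = K·i/n = 0.23 × 0.008636 / 0.34 = 0.005842 m/day.
t = 200 / 0.005842 = 3.423e+04 days = 93.7 years.

94 years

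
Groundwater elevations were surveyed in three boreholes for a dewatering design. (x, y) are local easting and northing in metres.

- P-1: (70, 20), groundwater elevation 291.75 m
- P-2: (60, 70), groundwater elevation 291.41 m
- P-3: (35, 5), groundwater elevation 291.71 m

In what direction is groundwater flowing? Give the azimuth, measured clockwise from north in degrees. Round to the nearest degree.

Taking P-1 as reference: P-2−P-1 = (-10, 50, -0.34); P-3−P-1 = (-35, -15, -0.04).
Solve a·Δx + b·Δy = Δh: det = (-10)·(-15) − (-35)·50 = 1900.
∂h/∂x = [(-0.34)·(-15) − (-0.04)·50] / 1900 = +0.003737
∂h/∂y = [(-10)·(-0.04) − (-35)·(-0.34)] / 1900 = -0.006053
Flow direction (−∇h) has components (-0.003737 E, +0.006053 N).
Azimuth = atan2(E, N) = atan2(-0.003737, +0.006053) = 328.3° ≈ 328°.

328°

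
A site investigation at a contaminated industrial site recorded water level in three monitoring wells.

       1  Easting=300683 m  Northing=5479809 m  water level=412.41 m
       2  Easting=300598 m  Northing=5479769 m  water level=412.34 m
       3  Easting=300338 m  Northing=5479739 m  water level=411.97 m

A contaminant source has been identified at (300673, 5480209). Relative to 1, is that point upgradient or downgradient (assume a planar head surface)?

downgradient

Taking 1 as reference: 2−1 = (-85, -40, -0.07); 3−1 = (-345, -70, -0.44).
Solve a·Δx + b·Δy = Δh: det = (-85)·(-70) − (-345)·(-40) = -7850.
∂h/∂x = [(-0.07)·(-70) − (-0.44)·(-40)] / -7850 = +0.001618
∂h/∂y = [(-85)·(-0.44) − (-345)·(-0.07)] / -7850 = -0.001688
Head at (300673, 5480209) = 412.41 + (+0.001618)·(-10) + (-0.001688)·(400) = 411.72 m.
That is lower than the 412.41 m at 1, so the point is downgradient.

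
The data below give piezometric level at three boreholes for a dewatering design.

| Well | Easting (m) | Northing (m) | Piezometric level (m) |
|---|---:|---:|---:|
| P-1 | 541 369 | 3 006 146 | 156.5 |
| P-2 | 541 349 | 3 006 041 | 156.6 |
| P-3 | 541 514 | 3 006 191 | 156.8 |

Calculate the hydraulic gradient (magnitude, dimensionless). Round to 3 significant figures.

Taking P-1 as reference: P-2−P-1 = (-20, -105, +0.1); P-3−P-1 = (145, 45, +0.3).
Determinant of the coordinate differences = (-20)·45 − 145·(-105) = 14325.
∂h/∂x = [(+0.1)·45 − (+0.3)·(-105)] / 14325 = +0.002513
∂h/∂y = [(-20)·(+0.3) − 145·(+0.1)] / 14325 = -0.001431
|∇h| = √(0.002513² + -0.001431²) = 0.002892

0.00289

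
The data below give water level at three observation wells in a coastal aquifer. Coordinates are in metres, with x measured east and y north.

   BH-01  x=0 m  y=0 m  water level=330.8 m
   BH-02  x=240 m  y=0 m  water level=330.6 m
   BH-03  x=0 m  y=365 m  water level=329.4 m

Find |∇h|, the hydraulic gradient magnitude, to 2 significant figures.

∂h/∂x = (330.6 − 330.8) / (240 − 0) = -0.0008333
∂h/∂y = (329.4 − 330.8) / (365 − 0) = -0.003836
|∇h| = √(-0.0008333² + -0.003836²) = 0.003925

0.0039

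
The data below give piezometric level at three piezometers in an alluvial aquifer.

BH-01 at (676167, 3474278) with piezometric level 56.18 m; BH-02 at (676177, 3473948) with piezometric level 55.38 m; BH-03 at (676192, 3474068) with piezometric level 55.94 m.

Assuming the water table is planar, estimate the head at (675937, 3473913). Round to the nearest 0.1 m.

With h = a·x + b·y + c and BH-01 as origin, the differences give:
  10·a + (-330)·b = -0.80
  25·a + (-210)·b = -0.24
Eliminate b (×(-210) and ×(-330), subtract): 6150·a = 88.800 → a = ∂h/∂x = +0.01444
Back-substitute: b = ∂h/∂y = +0.002862.
h(675937, 3473913) = 56.18 + (+0.01444)·(-230) + (+0.002862)·(-365) = 56.18 -3.321 -1.045 = 51.814 m.

51.8 m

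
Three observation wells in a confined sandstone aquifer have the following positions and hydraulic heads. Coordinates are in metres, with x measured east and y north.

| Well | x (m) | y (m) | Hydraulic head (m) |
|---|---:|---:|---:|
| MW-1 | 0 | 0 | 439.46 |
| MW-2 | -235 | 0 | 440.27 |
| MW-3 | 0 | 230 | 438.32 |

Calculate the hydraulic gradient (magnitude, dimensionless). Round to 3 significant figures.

∂h/∂x = (440.27 − 439.46) / (-235 − 0) = -0.003447
∂h/∂y = (438.32 − 439.46) / (230 − 0) = -0.004957
|∇h| = √(-0.003447² + -0.004957²) = 0.006038

0.00604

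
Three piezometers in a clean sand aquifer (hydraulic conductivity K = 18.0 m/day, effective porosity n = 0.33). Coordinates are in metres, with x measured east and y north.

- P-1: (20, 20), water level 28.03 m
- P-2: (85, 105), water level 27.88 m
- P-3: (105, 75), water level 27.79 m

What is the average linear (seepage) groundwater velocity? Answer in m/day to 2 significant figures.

With h = a·x + b·y + c and P-1 as origin, the differences give:
  65·a + 85·b = -0.15
  85·a + 55·b = -0.24
Eliminate b (×55 and ×85, subtract): -3650·a = 12.150 → a = ∂h/∂x = -0.003329
Back-substitute: b = ∂h/∂y = +0.0007808.
|∇h| = √(-0.003329² + 0.0007808²) = 0.003419
Seepage velocity v = K·i/n = 18.0 × 0.003419 / 0.33 = 0.1865 m/day.

0.19 m/day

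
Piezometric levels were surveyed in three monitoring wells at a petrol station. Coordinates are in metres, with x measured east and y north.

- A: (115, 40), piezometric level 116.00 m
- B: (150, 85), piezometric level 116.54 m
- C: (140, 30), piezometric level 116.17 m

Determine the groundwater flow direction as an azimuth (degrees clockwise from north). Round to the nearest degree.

Differences from A: to B (Δx, Δy, Δh) = (35, 45, +0.54); to C = (25, -10, +0.17).
Determinant of the coordinate differences = 35·(-10) − 25·45 = -1475.
∂h/∂x = [(+0.54)·(-10) − (+0.17)·45] / -1475 = +0.008847
∂h/∂y = [35·(+0.17) − 25·(+0.54)] / -1475 = +0.005119
Flow direction (−∇h) has components (-0.008847 E, -0.005119 N).
Azimuth = atan2(E, N) = atan2(-0.008847, -0.005119) = 239.9° ≈ 240°.

240°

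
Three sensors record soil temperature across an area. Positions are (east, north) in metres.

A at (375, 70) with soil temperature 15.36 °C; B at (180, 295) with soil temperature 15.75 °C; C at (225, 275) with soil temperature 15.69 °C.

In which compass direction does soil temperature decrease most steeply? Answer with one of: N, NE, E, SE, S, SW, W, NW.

Differences from A: to B (Δx, Δy, Δh) = (-195, 225, +0.39); to C = (-150, 205, +0.33).
Solve a·Δx + b·Δy = ΔT: det = (-195)·205 − (-150)·225 = -6225.
∂T/∂x = [(+0.39)·205 − (+0.33)·225] / -6225 = -0.0009157
∂T/∂y = [(-195)·(+0.33) − (-150)·(+0.39)] / -6225 = +0.0009398
Steepest decrease is along −∇f = (+0.0009157 E, -0.0009398 N) → southeast.

SE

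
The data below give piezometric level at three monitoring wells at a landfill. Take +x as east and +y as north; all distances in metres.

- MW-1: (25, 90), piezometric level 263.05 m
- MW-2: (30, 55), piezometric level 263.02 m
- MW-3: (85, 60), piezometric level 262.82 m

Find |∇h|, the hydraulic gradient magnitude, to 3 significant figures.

0.00368

Differences from MW-1: to MW-2 (Δx, Δy, Δh) = (5, -35, -0.03); to MW-3 = (60, -30, -0.23).
Determinant of the coordinate differences = 5·(-30) − 60·(-35) = 1950.
∂h/∂x = [(-0.03)·(-30) − (-0.23)·(-35)] / 1950 = -0.003667
∂h/∂y = [5·(-0.23) − 60·(-0.03)] / 1950 = +0.0003333
|∇h| = √(-0.003667² + 0.0003333²) = 0.003682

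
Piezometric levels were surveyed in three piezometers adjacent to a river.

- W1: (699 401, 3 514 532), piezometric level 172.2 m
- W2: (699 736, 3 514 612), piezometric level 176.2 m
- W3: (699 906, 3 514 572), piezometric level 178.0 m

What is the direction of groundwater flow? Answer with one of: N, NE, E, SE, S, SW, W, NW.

With h = a·x + b·y + c and W1 as origin, the differences give:
  335·a + 80·b = +4.0
  505·a + 40·b = +5.8
Eliminate b (×40 and ×80, subtract): -27000·a = -304.00 → a = ∂h/∂x = +0.01126
Back-substitute: b = ∂h/∂y = +0.002852.
Flow = −∇h = (-0.01126 east, -0.002852 north), which points west.

W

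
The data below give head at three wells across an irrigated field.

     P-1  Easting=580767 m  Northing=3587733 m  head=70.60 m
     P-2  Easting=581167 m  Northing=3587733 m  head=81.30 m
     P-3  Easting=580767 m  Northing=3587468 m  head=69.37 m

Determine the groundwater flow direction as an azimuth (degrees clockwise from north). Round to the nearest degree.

∂h/∂x = (81.30 − 70.60) / (581167 − 580767) = +0.02675
∂h/∂y = (69.37 − 70.60) / (3587468 − 3587733) = +0.004642
Flow direction (−∇h) has components (-0.02675 E, -0.004642 N).
Azimuth = atan2(E, N) = atan2(-0.02675, -0.004642) = 260.2° ≈ 260°.

260°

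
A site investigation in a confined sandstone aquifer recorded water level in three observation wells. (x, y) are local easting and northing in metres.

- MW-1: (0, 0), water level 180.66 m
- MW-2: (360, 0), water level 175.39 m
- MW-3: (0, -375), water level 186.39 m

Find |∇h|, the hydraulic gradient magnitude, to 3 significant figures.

∂h/∂x = (175.39 − 180.66) / (360 − 0) = -0.01464
∂h/∂y = (186.39 − 180.66) / (-375 − 0) = -0.01528
|∇h| = √(-0.01464² + -0.01528²) = 0.02116

0.0212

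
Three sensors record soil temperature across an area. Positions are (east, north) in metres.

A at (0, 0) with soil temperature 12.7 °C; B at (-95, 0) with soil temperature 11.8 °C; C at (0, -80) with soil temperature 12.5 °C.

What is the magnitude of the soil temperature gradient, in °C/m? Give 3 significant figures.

0.00980 °C/m

∂T/∂x = (11.8 − 12.7) / (-95 − 0) = +0.009474
∂T/∂y = (12.5 − 12.7) / (-80 − 0) = +0.002500
|∇f| = √(0.009474² + 0.002500²) = 0.009798 °C/m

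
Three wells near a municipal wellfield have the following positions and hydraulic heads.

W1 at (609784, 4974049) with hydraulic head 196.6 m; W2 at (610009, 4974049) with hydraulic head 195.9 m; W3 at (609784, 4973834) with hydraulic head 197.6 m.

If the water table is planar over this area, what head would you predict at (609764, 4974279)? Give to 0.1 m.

195.6 m

∂h/∂x = (195.9 − 196.6) / (610009 − 609784) = -0.003111
∂h/∂y = (197.6 − 196.6) / (4973834 − 4974049) = -0.004651
h(609764, 4974279) = 196.6 + (-0.003111)·(-20) + (-0.004651)·(230) = 196.6 +0.062 -1.070 = 195.592 m.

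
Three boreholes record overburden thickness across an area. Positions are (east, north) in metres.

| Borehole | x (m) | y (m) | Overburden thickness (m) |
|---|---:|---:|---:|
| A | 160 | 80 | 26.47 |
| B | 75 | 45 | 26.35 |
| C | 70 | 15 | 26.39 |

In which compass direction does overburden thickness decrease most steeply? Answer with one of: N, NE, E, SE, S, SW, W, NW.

Differences from A: to B (Δx, Δy, Δh) = (-85, -35, -0.12); to C = (-90, -65, -0.08).
Solve a·Δx + b·Δy = Δd: det = (-85)·(-65) − (-90)·(-35) = 2375.
∂d/∂x = [(-0.12)·(-65) − (-0.08)·(-35)] / 2375 = +0.002105
∂d/∂y = [(-85)·(-0.08) − (-90)·(-0.12)] / 2375 = -0.001684
Steepest decrease is along −∇f = (-0.002105 E, +0.001684 N) → northwest.

NW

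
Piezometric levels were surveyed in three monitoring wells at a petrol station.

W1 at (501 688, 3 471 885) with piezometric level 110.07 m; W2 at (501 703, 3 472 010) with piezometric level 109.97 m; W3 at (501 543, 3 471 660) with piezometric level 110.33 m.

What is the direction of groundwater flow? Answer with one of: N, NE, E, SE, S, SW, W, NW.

Taking W1 as reference: W2−W1 = (15, 125, -0.10); W3−W1 = (-145, -225, +0.26).
Solve a·Δx + b·Δy = Δh: det = 15·(-225) − (-145)·125 = 14750.
∂h/∂x = [(-0.10)·(-225) − (+0.26)·125] / 14750 = -0.0006780
∂h/∂y = [15·(+0.26) − (-145)·(-0.10)] / 14750 = -0.0007186
Flow = −∇h = (+0.0006780 east, +0.0007186 north), which points northeast.

NE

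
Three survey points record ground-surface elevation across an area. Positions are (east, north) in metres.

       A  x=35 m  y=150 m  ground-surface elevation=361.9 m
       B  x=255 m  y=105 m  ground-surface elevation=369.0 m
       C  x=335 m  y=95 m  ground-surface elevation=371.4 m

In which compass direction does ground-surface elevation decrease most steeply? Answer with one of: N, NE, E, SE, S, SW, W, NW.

NW

With z = a·x + b·y + c and A as origin, the differences give:
  220·a + (-45)·b = +7.1
  300·a + (-55)·b = +9.5
Eliminate b (×(-55) and ×(-45), subtract): 1400·a = 37.00 → a = ∂z/∂x = +0.02643
Back-substitute: b = ∂z/∂y = -0.02857.
Steepest decrease is along −∇f = (-0.02643 E, +0.02857 N) → northwest.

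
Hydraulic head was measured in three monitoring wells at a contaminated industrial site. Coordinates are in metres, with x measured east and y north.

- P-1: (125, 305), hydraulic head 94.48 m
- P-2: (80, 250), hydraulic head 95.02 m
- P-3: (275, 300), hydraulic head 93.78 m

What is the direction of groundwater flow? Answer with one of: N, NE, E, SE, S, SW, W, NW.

NE

With h = a·x + b·y + c and P-1 as origin, the differences give:
  (-45)·a + (-55)·b = +0.54
  150·a + (-5)·b = -0.70
Eliminate b (×(-5) and ×(-55), subtract): 8475·a = -41.200 → a = ∂h/∂x = -0.004861
Back-substitute: b = ∂h/∂y = -0.005841.
Flow = −∇h = (+0.004861 east, +0.005841 north), which points northeast.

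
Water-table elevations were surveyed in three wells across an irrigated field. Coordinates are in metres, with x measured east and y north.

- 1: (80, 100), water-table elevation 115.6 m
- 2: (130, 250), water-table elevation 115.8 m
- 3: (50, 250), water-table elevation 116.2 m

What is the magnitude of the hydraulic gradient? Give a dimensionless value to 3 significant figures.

0.00583

Taking 1 as reference: 2−1 = (50, 150, +0.2); 3−1 = (-30, 150, +0.6).
Solve a·Δx + b·Δy = Δh: det = 50·150 − (-30)·150 = 12000.
∂h/∂x = [(+0.2)·150 − (+0.6)·150] / 12000 = -0.005000
∂h/∂y = [50·(+0.6) − (-30)·(+0.2)] / 12000 = +0.003000
|∇h| = √(-0.005000² + 0.003000²) = 0.005831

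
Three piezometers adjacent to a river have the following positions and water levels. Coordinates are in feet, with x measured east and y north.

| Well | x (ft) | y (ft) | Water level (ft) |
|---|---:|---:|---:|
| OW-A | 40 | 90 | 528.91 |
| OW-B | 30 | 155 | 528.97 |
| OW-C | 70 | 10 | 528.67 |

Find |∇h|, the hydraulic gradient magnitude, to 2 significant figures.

0.0094

Differences from OW-A: to OW-B (Δx, Δy, Δh) = (-10, 65, +0.06); to OW-C = (30, -80, -0.24).
Solve a·Δx + b·Δy = Δh: det = (-10)·(-80) − 30·65 = -1150.
∂h/∂x = [(+0.06)·(-80) − (-0.24)·65] / -1150 = -0.009391
∂h/∂y = [(-10)·(-0.24) − 30·(+0.06)] / -1150 = -0.0005217
|∇h| = √(-0.009391² + -0.0005217²) = 0.009405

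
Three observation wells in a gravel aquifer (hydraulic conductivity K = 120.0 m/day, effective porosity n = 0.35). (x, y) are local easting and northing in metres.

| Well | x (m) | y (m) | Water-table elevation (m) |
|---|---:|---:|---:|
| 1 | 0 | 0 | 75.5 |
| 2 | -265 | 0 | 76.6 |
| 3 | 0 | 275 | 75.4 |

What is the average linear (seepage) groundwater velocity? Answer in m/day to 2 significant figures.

1.4 m/day

∂h/∂x = (76.6 − 75.5) / (-265 − 0) = -0.004151
∂h/∂y = (75.4 − 75.5) / (275 − 0) = -0.0003636
|∇h| = √(-0.004151² + -0.0003636²) = 0.004167
Seepage velocity v = K·i/n = 120.0 × 0.004167 / 0.35 = 1.429 m/day.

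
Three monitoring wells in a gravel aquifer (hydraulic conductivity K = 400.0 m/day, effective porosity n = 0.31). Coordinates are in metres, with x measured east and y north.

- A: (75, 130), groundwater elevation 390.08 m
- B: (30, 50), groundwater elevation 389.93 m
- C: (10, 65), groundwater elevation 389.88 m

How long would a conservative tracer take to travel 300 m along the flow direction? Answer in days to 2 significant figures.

Three-point gradient (reference A): Δ to B = (-45, -80, -0.15), Δ to C = (-65, -65, -0.20).
∂h/∂x = +0.002747, ∂h/∂y = +0.0003297 (det = -2275).
|∇h| = √(0.002747² + 0.0003297²) = 0.002767
Seepage velocity v = K·i/n = 400.0 × 0.002767 / 0.31 = 3.57 m/day.
t = 300 / 3.57 = 84.03 days.

84 days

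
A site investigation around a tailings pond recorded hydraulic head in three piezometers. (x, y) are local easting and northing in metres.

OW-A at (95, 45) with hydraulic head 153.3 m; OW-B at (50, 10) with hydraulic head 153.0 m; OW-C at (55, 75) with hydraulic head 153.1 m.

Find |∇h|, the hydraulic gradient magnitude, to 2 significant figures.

0.0059

Differences from OW-A: to OW-B (Δx, Δy, Δh) = (-45, -35, -0.3); to OW-C = (-40, 30, -0.2).
Determinant of the coordinate differences = (-45)·30 − (-40)·(-35) = -2750.
∂h/∂x = [(-0.3)·30 − (-0.2)·(-35)] / -2750 = +0.005818
∂h/∂y = [(-45)·(-0.2) − (-40)·(-0.3)] / -2750 = +0.001091
|∇h| = √(0.005818² + 0.001091²) = 0.005919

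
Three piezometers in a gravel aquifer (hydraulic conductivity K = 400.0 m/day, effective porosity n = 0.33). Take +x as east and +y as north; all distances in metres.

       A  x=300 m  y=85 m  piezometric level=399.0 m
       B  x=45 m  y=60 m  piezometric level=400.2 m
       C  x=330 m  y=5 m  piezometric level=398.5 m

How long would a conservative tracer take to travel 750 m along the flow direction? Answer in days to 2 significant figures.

Taking A as reference: B−A = (-255, -25, +1.2); C−A = (30, -80, -0.5).
Solve a·Δx + b·Δy = Δh: det = (-255)·(-80) − 30·(-25) = 21150.
∂h/∂x = [(+1.2)·(-80) − (-0.5)·(-25)] / 21150 = -0.005130
∂h/∂y = [(-255)·(-0.5) − 30·(+1.2)] / 21150 = +0.004326
|∇h| = √(-0.005130² + 0.004326²) = 0.006711
Seepage velocity v = K·i/n = 400.0 × 0.006711 / 0.33 = 8.135 m/day.
t = 750 / 8.135 = 92.19 days.

92 days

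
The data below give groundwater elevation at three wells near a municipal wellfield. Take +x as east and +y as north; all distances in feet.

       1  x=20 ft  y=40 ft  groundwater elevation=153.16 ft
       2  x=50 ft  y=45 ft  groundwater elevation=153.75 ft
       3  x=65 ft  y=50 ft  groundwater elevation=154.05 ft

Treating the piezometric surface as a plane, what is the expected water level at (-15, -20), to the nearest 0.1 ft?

152.4 ft

With h = a·x + b·y + c and 1 as origin, the differences give:
  30·a + 5·b = +0.59
  45·a + 10·b = +0.89
Eliminate b (×10 and ×5, subtract): 75·a = 1.450 → a = ∂h/∂x = +0.01933
Back-substitute: b = ∂h/∂y = +0.002000.
h(-15, -20) = 153.16 + (+0.01933)·(-35) + (+0.002000)·(-60) = 153.16 -0.677 -0.120 = 152.363 ft.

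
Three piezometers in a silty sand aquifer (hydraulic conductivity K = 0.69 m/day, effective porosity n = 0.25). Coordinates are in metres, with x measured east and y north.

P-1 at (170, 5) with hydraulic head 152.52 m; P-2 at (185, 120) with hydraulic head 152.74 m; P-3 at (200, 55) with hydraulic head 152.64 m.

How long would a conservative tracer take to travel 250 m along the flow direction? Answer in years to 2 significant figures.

120 years

Differences from P-1: to P-2 (Δx, Δy, Δh) = (15, 115, +0.22); to P-3 = (30, 50, +0.12).
Determinant of the coordinate differences = 15·50 − 30·115 = -2700.
∂h/∂x = [(+0.22)·50 − (+0.12)·115] / -2700 = +0.001037
∂h/∂y = [15·(+0.12) − 30·(+0.22)] / -2700 = +0.001778
|∇h| = √(0.001037² + 0.001778²) = 0.002058
Seepage velocity v = K·i/n = 0.69 × 0.002058 / 0.25 = 0.00568 m/day.
t = 250 / 0.00568 = 4.401e+04 days = 120 years.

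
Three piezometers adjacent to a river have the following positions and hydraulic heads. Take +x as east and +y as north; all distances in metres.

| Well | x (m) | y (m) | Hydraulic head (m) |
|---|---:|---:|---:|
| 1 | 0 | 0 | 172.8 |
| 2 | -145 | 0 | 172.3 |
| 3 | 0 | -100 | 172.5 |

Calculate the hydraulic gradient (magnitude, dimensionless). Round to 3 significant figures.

∂h/∂x = (172.3 − 172.8) / (-145 − 0) = +0.003448
∂h/∂y = (172.5 − 172.8) / (-100 − 0) = +0.003000
|∇h| = √(0.003448² + 0.003000²) = 0.00457

0.00457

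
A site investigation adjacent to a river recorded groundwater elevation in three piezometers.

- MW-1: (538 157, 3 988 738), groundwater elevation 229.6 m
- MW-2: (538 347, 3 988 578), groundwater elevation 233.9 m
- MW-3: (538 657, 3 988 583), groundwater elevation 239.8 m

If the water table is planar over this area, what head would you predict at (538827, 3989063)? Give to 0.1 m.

241.0 m

With h = a·x + b·y + c and MW-1 as origin, the differences give:
  190·a + (-160)·b = +4.3
  500·a + (-155)·b = +10.2
Eliminate b (×(-155) and ×(-160), subtract): 50550·a = 965.50 → a = ∂h/∂x = +0.01910
Back-substitute: b = ∂h/∂y = -0.004194.
h(538827, 3989063) = 229.6 + (+0.01910)·(670) + (-0.004194)·(325) = 229.6 +12.797 -1.363 = 241.034 m.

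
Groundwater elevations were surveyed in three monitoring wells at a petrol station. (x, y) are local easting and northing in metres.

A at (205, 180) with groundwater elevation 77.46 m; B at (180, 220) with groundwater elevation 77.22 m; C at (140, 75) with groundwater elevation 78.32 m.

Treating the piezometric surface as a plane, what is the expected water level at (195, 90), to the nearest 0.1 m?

78.1 m

With h = a·x + b·y + c and A as origin, the differences give:
  (-25)·a + 40·b = -0.24
  (-65)·a + (-105)·b = +0.86
Eliminate b (×(-105) and ×40, subtract): 5225·a = -9.200 → a = ∂h/∂x = -0.001761
Back-substitute: b = ∂h/∂y = -0.007100.
h(195, 90) = 77.46 + (-0.001761)·(-10) + (-0.007100)·(-90) = 77.46 +0.018 +0.639 = 78.117 m.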